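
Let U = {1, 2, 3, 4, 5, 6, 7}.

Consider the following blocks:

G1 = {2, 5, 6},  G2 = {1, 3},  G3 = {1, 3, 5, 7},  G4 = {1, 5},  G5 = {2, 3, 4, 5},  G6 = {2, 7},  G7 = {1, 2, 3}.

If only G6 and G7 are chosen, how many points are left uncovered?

3

Union of G6, G7 = {1, 2, 3, 7}.
Not covered: 4, 5, 6 — 3 points.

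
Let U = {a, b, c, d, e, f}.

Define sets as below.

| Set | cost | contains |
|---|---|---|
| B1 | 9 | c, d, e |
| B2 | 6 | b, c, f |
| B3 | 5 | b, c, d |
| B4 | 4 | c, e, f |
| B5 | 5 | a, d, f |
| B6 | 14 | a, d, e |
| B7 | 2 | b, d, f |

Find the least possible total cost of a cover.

11

B4, B5, B7 together cover every point (B4 ∪ B5 ∪ B7 = {a, b, c, d, e, f}); total cost 4 + 5 + 2 = 11.
No covering selection has total cost below 11.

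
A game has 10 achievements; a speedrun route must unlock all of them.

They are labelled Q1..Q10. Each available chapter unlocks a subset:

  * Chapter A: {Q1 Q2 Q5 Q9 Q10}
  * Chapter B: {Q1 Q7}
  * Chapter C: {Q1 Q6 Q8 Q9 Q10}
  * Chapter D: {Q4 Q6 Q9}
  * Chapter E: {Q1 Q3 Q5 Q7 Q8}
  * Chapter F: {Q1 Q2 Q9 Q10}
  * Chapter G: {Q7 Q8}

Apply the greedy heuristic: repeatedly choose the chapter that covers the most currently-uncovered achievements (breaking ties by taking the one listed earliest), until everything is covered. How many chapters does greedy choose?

3

Greedy: pick A (covers 5 new) → pick E (covers 3 new) → pick D (covers 2 new). Total picks: 3.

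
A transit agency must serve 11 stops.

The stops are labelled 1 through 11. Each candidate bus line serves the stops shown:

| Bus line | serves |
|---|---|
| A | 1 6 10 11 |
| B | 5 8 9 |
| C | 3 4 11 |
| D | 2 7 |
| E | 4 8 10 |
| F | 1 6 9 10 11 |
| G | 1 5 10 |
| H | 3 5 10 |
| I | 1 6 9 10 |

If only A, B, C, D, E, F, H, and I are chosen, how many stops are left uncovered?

Union of A, B, C, D, E, F, H, I = {1, 2, 3, 4, 5, 6, 7, 8, 9, 10, 11} — that's every stop, so 0 are uncovered.

0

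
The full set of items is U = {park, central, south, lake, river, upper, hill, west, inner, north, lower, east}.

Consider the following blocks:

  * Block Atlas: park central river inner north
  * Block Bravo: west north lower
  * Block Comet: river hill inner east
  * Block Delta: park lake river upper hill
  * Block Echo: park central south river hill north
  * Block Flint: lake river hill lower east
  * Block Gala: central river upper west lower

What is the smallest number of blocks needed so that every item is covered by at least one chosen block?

4

Take {Comet, Delta, Echo, Gala}. Their union is {park, central, south, lake, river, upper, hill, west, inner, north, lower, east}, which is all 12 items.
No 3 of the 7 blocks cover everything (all 35 combinations miss at least one item), so 4 is optimal.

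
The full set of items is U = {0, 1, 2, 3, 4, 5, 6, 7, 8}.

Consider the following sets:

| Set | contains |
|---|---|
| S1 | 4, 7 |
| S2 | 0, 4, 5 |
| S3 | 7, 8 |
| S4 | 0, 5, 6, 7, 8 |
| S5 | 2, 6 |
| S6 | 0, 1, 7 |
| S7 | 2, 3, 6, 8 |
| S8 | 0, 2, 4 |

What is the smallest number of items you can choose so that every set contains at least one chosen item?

Take H = {2, 5, 7}. Each listed set contains at least one of these, so H is a hitting set of size 3.
The sets S2, S3, S5 are pairwise disjoint, so any hitting set needs a separate item for each — at least 3. Hence 3 is optimal.

3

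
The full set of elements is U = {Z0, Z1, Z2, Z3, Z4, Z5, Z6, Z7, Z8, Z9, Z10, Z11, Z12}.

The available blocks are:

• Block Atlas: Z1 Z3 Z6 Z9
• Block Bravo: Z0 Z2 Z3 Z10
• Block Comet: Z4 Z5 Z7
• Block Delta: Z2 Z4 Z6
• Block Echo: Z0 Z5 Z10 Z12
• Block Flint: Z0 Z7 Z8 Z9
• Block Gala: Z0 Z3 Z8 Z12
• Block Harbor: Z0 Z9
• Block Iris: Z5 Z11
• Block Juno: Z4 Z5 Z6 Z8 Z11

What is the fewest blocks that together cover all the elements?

5

Atlas and Comet and Delta and Echo and Juno together: Atlas ∪ Comet ∪ Delta ∪ Echo ∪ Juno = {Z0, Z1, Z2, Z3, Z4, Z5, Z6, Z7, Z8, Z9, Z10, Z11, Z12} — every element is covered.
No 4 of the 10 blocks cover everything (all 210 combinations miss at least one element), so 5 is optimal.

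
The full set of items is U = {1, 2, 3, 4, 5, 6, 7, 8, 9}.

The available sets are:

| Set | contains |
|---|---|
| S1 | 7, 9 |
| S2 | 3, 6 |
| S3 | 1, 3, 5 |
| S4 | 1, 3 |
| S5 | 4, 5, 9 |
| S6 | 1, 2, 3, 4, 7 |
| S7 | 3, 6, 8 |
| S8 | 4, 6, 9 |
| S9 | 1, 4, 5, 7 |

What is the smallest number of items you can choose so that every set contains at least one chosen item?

3

The 3 items {3, 7, 9} hit every set.
No choice of 2 items meets every set, so 3 is the minimum.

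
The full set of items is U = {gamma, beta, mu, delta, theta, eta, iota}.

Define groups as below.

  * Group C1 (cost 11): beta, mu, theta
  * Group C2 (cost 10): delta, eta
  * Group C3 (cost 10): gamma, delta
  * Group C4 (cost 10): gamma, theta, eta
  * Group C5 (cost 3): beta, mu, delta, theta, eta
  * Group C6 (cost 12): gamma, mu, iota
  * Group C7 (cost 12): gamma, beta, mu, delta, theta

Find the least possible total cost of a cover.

15

C5, C6 together cover every item (C5 ∪ C6 = {gamma, beta, mu, delta, theta, eta, iota}); total cost 3 + 12 = 15.
No covering selection has total cost below 15.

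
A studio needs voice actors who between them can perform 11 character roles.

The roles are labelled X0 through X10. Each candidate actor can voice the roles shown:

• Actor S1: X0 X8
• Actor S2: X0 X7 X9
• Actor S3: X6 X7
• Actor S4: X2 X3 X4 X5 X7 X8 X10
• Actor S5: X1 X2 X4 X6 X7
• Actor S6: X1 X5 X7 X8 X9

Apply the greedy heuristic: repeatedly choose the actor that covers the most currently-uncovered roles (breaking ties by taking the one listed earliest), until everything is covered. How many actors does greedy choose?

Greedy: pick S4 (covers 7 new) → pick S2 (covers 2 new) → pick S5 (covers 2 new). Total picks: 3.

3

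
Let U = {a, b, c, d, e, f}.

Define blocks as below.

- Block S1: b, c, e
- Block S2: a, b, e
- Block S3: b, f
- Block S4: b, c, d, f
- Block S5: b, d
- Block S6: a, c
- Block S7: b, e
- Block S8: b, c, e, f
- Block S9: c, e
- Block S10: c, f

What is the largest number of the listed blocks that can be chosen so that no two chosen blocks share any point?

2

S3, S6 are pairwise disjoint (S3={b,f}; S6={a,c}).
Every remaining block overlaps one of these, and no 3 of the listed blocks are pairwise disjoint, so 2 is the maximum.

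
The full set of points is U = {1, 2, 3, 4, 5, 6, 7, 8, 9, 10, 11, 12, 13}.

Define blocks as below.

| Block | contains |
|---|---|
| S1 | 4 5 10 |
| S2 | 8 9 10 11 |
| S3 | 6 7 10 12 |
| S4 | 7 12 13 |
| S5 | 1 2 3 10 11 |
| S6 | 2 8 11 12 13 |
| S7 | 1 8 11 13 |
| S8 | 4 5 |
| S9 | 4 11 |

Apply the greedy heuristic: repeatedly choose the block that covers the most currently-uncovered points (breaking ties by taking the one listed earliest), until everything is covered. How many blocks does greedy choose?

5

Greedy: pick S5 (covers 5 new) → pick S3 (covers 3 new) → pick S1 (covers 2 new) → pick S2 (covers 2 new) → pick S4 (covers 1 new). Total picks: 5.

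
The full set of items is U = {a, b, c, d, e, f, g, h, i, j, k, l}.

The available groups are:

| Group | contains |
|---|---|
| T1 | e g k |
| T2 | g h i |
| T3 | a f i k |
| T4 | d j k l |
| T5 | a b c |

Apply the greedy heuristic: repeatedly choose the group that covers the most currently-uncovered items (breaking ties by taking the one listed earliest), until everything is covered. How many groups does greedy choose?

Greedy: pick T3 (covers 4 new) → pick T4 (covers 3 new) → pick T1 (covers 2 new) → pick T5 (covers 2 new) → pick T2 (covers 1 new). Total picks: 5.

5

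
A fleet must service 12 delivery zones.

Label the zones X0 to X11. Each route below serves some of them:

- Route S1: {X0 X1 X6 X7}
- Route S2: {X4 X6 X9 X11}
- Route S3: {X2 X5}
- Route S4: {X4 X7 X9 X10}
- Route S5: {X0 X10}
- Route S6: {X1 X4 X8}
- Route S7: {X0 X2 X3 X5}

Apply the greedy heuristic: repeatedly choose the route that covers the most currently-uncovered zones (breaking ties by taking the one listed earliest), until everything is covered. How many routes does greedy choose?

Greedy: pick S1 (covers 4 new) → pick S2 (covers 3 new) → pick S7 (covers 3 new) → pick S4 (covers 1 new) → pick S6 (covers 1 new). Total picks: 5.
(The true minimum cover uses only 4 routes, so greedy is not optimal here.)

5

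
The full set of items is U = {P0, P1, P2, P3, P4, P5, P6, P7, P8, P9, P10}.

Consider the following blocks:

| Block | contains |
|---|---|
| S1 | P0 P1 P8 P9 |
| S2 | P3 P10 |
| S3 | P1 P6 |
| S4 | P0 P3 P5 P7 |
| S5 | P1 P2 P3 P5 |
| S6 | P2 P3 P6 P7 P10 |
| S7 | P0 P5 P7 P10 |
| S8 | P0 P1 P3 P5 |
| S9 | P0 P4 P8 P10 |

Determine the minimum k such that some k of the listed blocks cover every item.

S1 and S6 and S7 and S9 together: S1 ∪ S6 ∪ S7 ∪ S9 = {P0, P1, P2, P3, P4, P5, P6, P7, P8, P9, P10} — every item is covered.
No 3 of the 9 blocks cover everything (all 84 combinations miss at least one item), so 4 is optimal.

4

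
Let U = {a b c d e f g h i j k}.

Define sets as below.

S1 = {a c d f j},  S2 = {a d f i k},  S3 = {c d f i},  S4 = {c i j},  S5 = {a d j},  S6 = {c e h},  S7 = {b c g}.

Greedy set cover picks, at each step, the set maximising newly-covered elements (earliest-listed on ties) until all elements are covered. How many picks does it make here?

4

Greedy: pick S1 (covers 5 new) → pick S2 (covers 2 new) → pick S6 (covers 2 new) → pick S7 (covers 2 new). Total picks: 4.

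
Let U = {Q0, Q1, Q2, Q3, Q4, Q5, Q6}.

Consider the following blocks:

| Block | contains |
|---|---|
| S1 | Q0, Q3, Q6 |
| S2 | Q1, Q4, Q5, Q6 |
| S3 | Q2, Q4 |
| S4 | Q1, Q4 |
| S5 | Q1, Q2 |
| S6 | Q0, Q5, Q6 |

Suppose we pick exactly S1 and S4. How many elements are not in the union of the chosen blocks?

Union of S1, S4 = {Q0, Q1, Q3, Q4, Q6}.
Not covered: Q2, Q5 — 2 elements.

2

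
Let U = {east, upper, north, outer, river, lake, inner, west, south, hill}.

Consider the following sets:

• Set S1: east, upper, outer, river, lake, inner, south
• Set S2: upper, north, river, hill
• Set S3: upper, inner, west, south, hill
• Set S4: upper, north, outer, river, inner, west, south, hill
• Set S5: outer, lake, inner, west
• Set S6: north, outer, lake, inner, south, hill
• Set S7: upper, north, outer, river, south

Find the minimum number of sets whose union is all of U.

S1 and S4 together: S1 ∪ S4 = {east, upper, north, outer, river, lake, inner, west, south, hill} — every element is covered.
No single set has all 10 elements (the largest, S4, has 8), so 2 is optimal.

2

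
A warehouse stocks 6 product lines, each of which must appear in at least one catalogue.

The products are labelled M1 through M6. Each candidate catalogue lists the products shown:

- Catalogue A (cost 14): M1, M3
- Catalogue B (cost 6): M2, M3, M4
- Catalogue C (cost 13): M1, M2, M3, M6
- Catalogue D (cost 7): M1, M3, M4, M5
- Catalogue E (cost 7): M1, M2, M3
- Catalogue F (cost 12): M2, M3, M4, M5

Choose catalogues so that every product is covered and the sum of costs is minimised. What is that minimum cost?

C, D together cover every product (C ∪ D = {M1, M2, M3, M4, M5, M6}); total cost 13 + 7 = 20.
The greedy pick D, B, C costs 26; no covering selection beats 20.

20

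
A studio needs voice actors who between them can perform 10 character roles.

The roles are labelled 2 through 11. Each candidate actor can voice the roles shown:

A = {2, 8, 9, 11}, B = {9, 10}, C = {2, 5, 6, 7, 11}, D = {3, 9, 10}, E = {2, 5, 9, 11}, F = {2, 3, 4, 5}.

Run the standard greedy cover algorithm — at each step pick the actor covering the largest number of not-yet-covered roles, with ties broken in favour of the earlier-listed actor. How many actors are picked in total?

Greedy: pick C (covers 5 new) → pick D (covers 3 new) → pick A (covers 1 new) → pick F (covers 1 new). Total picks: 4.

4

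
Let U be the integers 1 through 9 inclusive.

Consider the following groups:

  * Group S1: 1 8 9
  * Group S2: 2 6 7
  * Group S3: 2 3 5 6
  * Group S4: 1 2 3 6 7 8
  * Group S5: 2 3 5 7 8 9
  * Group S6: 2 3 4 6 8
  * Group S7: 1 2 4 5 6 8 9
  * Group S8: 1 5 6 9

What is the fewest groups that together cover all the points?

Take {S5, S7}. Their union is {1, 2, 3, 4, 5, 6, 7, 8, 9}, which is all 9 points.
No single group has all 9 points (the largest, S7, has 7), so 2 is optimal.

2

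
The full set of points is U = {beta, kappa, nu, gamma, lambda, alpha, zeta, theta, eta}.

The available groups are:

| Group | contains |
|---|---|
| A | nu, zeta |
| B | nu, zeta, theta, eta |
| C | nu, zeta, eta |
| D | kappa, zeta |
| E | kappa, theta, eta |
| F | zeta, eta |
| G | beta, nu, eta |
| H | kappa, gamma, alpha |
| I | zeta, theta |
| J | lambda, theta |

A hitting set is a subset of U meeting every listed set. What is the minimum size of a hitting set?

4

T = {gamma, lambda, zeta, eta} meets every group (each contains at least one member of T), and |T| = 4.
No choice of 3 points meets every group, so 4 is the minimum.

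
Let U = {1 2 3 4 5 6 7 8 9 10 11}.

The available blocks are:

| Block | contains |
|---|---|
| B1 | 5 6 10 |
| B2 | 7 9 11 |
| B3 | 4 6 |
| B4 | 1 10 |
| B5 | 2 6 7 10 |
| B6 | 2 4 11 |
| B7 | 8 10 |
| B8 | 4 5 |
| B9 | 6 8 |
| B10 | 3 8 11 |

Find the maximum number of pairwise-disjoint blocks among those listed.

B2, B4, B8, B9 are pairwise disjoint (B2={7,9,11}; B4={1,10}; B8={4,5}; B9={6,8}).
Every remaining block overlaps one of these, and no 5 of the listed blocks are pairwise disjoint, so 4 is the maximum.

4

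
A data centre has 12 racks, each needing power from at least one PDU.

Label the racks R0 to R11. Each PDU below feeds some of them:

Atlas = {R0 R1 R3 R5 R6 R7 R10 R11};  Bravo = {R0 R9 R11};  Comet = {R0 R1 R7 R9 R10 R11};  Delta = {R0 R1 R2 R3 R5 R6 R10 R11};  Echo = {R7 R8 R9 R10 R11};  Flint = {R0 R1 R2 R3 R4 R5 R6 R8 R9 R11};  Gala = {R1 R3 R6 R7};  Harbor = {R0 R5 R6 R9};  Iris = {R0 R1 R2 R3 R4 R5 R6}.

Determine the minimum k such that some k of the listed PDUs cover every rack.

2

Echo and Flint together: Echo ∪ Flint = {R0, R1, R2, R3, R4, R5, R6, R7, R8, R9, R10, R11} — every rack is covered.
No single PDU has all 12 racks (the largest, Flint, has 10), so 2 is optimal.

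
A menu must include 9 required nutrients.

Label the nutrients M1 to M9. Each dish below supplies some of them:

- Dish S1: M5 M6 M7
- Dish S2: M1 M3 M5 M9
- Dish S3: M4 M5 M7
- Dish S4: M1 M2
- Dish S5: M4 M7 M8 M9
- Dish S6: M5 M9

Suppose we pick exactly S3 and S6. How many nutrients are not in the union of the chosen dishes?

5

Union of S3, S6 = {M4, M5, M7, M9}.
Not covered: M1, M2, M3, M6, M8 — 5 nutrients.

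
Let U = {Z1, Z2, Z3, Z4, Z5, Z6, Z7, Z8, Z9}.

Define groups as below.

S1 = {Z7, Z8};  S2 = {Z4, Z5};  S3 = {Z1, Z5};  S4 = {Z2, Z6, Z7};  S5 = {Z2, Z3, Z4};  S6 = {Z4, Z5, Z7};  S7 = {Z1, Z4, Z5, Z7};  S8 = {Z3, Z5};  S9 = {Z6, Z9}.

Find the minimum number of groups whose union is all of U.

S1 and S5 and S7 and S9 together: S1 ∪ S5 ∪ S7 ∪ S9 = {Z1, Z2, Z3, Z4, Z5, Z6, Z7, Z8, Z9} — every point is covered.
Only S1 contains Z8, so S1 is forced; the remaining 7 points need at least 3 more groups (each remaining group adds at most 3) — so at least 4 groups are needed, and 4 is optimal.

4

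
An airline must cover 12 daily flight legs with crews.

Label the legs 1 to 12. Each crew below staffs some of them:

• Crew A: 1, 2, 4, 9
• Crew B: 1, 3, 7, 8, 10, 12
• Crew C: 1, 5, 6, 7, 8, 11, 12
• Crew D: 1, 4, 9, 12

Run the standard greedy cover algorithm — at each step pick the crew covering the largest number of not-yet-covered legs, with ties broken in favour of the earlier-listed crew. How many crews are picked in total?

3

Greedy: pick C (covers 7 new) → pick A (covers 3 new) → pick B (covers 2 new). Total picks: 3.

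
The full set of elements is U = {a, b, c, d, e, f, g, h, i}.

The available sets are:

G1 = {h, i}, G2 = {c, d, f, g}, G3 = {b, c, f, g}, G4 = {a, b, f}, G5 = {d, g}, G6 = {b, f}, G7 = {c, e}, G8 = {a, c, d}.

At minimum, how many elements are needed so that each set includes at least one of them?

Take T = {d, e, f, h}. Each listed set contains at least one of these, so T is a hitting set of size 4.
The sets G1, G5, G6, G7 are pairwise disjoint, so any hitting set needs a separate element for each — at least 4. Hence 4 is optimal.

4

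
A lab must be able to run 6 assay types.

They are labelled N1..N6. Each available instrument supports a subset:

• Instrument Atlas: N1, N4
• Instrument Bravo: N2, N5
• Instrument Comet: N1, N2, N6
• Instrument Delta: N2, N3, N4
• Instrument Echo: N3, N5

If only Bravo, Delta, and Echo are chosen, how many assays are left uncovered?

2

Union of Bravo, Delta, Echo = {N2, N3, N4, N5}.
Not covered: N1, N6 — 2 assays.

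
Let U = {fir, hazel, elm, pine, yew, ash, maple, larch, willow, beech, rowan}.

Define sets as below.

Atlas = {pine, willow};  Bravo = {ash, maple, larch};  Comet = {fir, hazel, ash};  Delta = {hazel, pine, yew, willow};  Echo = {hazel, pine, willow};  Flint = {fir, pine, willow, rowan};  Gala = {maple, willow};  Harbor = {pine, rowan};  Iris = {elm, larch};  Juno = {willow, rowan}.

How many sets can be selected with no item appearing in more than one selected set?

Comet, Gala, Harbor, Iris are pairwise disjoint (Comet={fir,hazel,ash}; Gala={maple,willow}; Harbor={pine,rowan}; Iris={elm,larch}).
Every remaining set overlaps one of these, and no 5 of the listed sets are pairwise disjoint, so 4 is the maximum.

4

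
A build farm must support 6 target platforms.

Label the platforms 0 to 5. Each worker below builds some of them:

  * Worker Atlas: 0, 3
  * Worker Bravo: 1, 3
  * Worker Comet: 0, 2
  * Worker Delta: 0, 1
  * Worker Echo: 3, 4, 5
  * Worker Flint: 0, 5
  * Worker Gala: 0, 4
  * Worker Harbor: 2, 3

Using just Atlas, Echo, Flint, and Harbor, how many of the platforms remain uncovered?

1

Union of Atlas, Echo, Flint, Harbor = {0, 2, 3, 4, 5}.
Not covered: 1 — 1 platform.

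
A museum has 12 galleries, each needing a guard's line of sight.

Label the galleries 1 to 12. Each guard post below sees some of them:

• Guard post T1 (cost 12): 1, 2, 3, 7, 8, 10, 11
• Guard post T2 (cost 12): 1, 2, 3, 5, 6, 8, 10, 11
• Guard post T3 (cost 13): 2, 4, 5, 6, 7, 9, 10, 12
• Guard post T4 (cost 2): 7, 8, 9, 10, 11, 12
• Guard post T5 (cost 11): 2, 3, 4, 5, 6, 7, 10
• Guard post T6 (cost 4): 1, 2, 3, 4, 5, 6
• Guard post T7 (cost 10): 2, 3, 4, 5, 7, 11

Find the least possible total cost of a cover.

6

T4, T6 together cover every gallery (T4 ∪ T6 = {1, 2, 3, 4, 5, 6, 7, 8, 9, 10, 11, 12}); total cost 2 + 4 = 6.
No covering selection has total cost below 6.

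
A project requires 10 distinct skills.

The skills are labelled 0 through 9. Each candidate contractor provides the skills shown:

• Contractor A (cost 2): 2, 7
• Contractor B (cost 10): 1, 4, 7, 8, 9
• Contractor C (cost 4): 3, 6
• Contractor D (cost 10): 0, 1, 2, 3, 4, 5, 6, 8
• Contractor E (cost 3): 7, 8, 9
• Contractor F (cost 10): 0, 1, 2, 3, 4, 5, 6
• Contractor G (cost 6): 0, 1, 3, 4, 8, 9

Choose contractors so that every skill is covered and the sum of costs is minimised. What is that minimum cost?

E, F together cover every skill (E ∪ F = {0, 1, 2, 3, 4, 5, 6, 7, 8, 9}); total cost 3 + 10 = 13.
The greedy pick A, G, C, D costs 22; no covering selection beats 13.

13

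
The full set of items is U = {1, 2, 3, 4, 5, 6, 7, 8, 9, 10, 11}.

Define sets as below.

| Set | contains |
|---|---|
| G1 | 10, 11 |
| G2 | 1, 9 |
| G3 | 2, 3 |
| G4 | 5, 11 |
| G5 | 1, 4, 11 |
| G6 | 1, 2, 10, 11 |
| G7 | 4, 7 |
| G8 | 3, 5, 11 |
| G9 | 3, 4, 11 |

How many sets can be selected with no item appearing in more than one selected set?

G1, G2, G3, G7 are pairwise disjoint (G1={10,11}; G2={1,9}; G3={2,3}; G7={4,7}).
Every remaining set overlaps one of these, and no 5 of the listed sets are pairwise disjoint, so 4 is the maximum.

4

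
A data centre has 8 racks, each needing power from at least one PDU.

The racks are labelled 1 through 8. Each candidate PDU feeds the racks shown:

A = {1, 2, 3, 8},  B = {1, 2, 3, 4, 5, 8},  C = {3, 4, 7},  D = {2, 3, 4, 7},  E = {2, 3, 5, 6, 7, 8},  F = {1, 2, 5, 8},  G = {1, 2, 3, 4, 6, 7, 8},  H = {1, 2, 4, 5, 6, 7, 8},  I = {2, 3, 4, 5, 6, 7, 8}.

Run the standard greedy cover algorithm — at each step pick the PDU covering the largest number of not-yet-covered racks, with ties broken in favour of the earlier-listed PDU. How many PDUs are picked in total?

2

Greedy: pick G (covers 7 new) → pick B (covers 1 new). Total picks: 2.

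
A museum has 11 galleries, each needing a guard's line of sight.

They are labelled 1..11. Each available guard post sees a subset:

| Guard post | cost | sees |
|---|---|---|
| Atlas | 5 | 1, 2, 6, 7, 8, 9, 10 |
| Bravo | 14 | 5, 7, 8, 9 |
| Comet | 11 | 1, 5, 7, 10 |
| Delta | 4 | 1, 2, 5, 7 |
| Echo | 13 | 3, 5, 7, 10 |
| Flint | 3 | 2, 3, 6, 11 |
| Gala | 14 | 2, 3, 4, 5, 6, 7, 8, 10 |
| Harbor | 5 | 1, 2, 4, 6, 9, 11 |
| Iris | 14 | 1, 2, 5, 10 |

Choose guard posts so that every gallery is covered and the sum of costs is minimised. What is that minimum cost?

Atlas, Delta, Flint, Harbor together cover every gallery (Atlas ∪ Delta ∪ Flint ∪ Harbor = {1, 2, 3, 4, 5, 6, 7, 8, 9, 10, 11}); total cost 5 + 4 + 3 + 5 = 17.
No covering selection has total cost below 17.

17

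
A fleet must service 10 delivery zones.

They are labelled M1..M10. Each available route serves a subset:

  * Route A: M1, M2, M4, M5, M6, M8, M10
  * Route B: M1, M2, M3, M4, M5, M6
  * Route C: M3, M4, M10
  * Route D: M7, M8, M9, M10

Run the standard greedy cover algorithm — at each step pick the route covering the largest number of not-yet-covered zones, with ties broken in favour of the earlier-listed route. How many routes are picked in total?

Greedy: pick A (covers 7 new) → pick D (covers 2 new) → pick B (covers 1 new). Total picks: 3.
(The true minimum cover uses only 2 routes, so greedy is not optimal here.)

3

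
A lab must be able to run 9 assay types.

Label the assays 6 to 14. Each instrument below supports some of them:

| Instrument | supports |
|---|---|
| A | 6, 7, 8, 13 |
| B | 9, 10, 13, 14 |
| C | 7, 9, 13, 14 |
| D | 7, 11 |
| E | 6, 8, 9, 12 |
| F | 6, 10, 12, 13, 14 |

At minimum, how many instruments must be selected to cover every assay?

3

B and D and E together: B ∪ D ∪ E = {6, 7, 8, 9, 10, 11, 12, 13, 14} — every assay is covered.
Only D contains 11, so D is forced; the remaining 7 assays need at least 2 more instruments (each remaining instrument adds at most 5) — so at least 3 instruments are needed, and 3 is optimal.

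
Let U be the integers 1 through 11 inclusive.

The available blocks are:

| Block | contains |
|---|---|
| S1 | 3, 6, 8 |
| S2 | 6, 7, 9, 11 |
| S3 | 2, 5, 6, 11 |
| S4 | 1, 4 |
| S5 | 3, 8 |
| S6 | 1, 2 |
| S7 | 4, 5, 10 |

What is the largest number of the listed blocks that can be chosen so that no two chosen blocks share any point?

4

S2, S5, S6, S7 are pairwise disjoint (S2={6,7,9,11}; S5={3,8}; S6={1,2}; S7={4,5,10}).
Every remaining block overlaps one of these, and no 5 of the listed blocks are pairwise disjoint, so 4 is the maximum.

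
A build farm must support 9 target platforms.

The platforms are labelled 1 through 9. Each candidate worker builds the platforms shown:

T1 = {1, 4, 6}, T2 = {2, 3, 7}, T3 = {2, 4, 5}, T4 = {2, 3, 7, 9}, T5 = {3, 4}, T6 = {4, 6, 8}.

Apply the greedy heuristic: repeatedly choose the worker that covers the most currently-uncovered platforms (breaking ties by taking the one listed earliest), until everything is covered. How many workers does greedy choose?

Greedy: pick T4 (covers 4 new) → pick T1 (covers 3 new) → pick T3 (covers 1 new) → pick T6 (covers 1 new). Total picks: 4.

4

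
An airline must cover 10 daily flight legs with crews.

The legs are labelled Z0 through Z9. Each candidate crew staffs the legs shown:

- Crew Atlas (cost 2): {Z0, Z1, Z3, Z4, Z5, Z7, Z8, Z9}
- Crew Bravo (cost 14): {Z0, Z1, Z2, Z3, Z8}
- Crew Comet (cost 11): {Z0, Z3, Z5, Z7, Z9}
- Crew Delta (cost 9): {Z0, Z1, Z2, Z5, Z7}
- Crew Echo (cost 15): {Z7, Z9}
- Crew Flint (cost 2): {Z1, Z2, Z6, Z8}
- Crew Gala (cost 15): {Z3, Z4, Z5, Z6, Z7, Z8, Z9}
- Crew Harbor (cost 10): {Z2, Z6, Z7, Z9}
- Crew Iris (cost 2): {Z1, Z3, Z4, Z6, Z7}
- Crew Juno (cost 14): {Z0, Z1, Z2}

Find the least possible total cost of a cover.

Atlas, Flint together cover every leg (Atlas ∪ Flint = {Z0, Z1, Z2, Z3, Z4, Z5, Z6, Z7, Z8, Z9}); total cost 2 + 2 = 4.
No covering selection has total cost below 4.

4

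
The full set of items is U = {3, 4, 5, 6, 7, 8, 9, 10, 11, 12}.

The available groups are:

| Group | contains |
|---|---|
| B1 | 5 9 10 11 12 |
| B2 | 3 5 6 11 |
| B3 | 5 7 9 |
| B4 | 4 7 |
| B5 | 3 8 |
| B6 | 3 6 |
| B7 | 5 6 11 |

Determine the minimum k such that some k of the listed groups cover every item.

4

Take {B1, B4, B5, B6}. Their union is {3, 4, 5, 6, 7, 8, 9, 10, 11, 12}, which is all 10 items.
Only B1 contains 10, so B1 is forced; the remaining 5 items need at least 3 more groups (each remaining group adds at most 2) — so at least 4 groups are needed, and 4 is optimal.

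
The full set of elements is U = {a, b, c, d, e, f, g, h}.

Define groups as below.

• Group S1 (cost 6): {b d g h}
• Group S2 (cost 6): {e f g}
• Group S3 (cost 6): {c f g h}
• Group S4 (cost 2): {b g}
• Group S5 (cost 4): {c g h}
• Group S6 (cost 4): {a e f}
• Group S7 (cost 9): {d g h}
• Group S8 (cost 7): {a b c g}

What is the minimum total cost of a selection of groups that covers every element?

14

S1, S5, S6 together cover every element (S1 ∪ S5 ∪ S6 = {a, b, c, d, e, f, g, h}); total cost 6 + 4 + 4 = 14.
The greedy pick S4, S6, S5, S1 costs 16; no covering selection beats 14.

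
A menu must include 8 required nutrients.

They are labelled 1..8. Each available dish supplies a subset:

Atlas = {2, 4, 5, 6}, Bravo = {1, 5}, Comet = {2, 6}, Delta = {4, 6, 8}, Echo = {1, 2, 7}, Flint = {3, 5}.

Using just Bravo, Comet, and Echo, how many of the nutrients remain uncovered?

3

Union of Bravo, Comet, Echo = {1, 2, 5, 6, 7}.
Not covered: 3, 4, 8 — 3 nutrients.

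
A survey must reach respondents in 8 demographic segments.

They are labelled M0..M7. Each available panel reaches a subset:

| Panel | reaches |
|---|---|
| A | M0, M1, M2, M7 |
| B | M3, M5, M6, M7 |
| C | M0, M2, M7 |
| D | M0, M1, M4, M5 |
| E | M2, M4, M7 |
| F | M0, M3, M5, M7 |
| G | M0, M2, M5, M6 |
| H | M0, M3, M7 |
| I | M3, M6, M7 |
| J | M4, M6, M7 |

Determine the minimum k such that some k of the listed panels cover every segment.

Take {A, F, J}. Their union is {M0, M1, M2, M3, M4, M5, M6, M7}, which is all 8 segments.
No 2 of the 10 panels cover everything (all 45 combinations miss at least one segment), so 3 is optimal.

3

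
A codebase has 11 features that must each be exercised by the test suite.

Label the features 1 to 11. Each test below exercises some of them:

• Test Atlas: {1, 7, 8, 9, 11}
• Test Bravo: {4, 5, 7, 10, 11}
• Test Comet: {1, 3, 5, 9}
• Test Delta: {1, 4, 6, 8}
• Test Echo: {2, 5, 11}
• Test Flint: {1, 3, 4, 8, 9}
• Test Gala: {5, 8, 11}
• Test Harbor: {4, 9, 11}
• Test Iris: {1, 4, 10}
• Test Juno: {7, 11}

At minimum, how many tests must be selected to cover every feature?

Bravo and Comet and Delta and Echo together: Bravo ∪ Comet ∪ Delta ∪ Echo = {1, 2, 3, 4, 5, 6, 7, 8, 9, 10, 11} — every feature is covered.
No 3 of the 10 tests cover everything (all 120 combinations miss at least one feature), so 4 is optimal.

4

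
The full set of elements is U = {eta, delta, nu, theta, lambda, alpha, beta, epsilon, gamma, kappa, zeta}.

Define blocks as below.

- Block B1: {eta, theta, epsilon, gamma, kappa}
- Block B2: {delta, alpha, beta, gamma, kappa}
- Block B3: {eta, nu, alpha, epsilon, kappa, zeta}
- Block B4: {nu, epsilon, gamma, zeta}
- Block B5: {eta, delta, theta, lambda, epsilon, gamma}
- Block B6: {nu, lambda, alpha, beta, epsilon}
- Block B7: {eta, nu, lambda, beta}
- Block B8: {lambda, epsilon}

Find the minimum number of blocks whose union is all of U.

Take {B3, B5, B7}. Their union is {eta, delta, nu, theta, lambda, alpha, beta, epsilon, gamma, kappa, zeta}, which is all 11 elements.
No 2 of the 8 blocks cover everything (all 28 combinations miss at least one element), so 3 is optimal.

3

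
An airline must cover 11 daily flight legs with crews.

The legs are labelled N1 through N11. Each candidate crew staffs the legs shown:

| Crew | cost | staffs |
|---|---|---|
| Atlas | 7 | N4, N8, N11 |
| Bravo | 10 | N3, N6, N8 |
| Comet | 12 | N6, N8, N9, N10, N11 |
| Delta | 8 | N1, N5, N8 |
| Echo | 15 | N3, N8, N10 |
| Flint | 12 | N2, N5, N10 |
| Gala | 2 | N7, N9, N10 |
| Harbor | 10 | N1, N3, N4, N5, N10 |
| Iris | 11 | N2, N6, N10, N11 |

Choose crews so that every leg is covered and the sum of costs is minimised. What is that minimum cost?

30

Atlas, Gala, Harbor, Iris together cover every leg (Atlas ∪ Gala ∪ Harbor ∪ Iris = {N1, N2, N3, N4, N5, N6, N7, N8, N9, N10, N11}); total cost 7 + 2 + 10 + 11 = 30.
No covering selection has total cost below 30.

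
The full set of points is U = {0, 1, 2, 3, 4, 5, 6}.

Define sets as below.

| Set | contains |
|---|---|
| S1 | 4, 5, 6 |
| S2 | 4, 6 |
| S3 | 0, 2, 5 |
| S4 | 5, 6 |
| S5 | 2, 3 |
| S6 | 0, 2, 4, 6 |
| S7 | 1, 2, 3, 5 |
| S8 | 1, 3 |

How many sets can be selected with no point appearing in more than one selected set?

3

S2, S3, S8 are pairwise disjoint (S2={4,6}; S3={0,2,5}; S8={1,3}).
Every remaining set overlaps one of these, and no 4 of the listed sets are pairwise disjoint, so 3 is the maximum.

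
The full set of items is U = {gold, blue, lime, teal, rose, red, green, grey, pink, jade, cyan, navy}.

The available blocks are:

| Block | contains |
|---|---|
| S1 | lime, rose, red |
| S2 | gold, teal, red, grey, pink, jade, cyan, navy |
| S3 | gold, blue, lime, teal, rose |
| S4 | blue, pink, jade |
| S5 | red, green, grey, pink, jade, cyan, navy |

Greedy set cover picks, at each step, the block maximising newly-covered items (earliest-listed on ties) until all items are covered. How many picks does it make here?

Greedy: pick S2 (covers 8 new) → pick S3 (covers 3 new) → pick S5 (covers 1 new). Total picks: 3.
(The true minimum cover uses only 2 blocks, so greedy is not optimal here.)

3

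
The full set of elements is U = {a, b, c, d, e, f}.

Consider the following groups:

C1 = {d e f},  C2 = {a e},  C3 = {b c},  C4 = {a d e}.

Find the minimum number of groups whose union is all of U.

C1, C3, and C4 cover everything between them: the union {a, b, c, d, e, f} is all of U.
Only C3 contains b, so C3 is forced; the remaining 4 elements need at least 2 more groups (each remaining group adds at most 3) — so at least 3 groups are needed, and 3 is optimal.

3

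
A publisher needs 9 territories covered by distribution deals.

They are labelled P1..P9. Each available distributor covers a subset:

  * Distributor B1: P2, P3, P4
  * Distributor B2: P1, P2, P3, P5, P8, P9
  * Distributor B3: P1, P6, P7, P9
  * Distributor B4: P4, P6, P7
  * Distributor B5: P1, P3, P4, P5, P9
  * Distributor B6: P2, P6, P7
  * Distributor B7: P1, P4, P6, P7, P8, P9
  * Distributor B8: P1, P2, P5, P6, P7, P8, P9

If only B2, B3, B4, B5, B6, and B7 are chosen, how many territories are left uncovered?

Union of B2, B3, B4, B5, B6, B7 = {P1, P2, P3, P4, P5, P6, P7, P8, P9} — that's every territory, so 0 are uncovered.

0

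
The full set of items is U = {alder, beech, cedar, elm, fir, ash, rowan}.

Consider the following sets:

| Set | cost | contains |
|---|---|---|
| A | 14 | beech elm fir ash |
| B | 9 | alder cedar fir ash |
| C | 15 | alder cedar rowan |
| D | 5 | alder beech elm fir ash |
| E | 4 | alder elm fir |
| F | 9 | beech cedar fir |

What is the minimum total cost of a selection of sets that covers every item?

C, D together cover every item (C ∪ D = {alder, beech, cedar, elm, fir, ash, rowan}); total cost 15 + 5 = 20.
No covering selection has total cost below 20.

20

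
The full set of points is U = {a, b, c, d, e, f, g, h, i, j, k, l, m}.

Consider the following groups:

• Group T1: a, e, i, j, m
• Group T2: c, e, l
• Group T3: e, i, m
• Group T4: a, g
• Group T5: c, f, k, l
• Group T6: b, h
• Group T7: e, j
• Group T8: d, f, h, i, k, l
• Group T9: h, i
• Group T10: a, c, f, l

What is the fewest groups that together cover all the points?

Take {T1, T4, T6, T8, T10}. Their union is {a, b, c, d, e, f, g, h, i, j, k, l, m}, which is all 13 points.
No 4 of the 10 groups cover everything (all 210 combinations miss at least one point), so 5 is optimal.

5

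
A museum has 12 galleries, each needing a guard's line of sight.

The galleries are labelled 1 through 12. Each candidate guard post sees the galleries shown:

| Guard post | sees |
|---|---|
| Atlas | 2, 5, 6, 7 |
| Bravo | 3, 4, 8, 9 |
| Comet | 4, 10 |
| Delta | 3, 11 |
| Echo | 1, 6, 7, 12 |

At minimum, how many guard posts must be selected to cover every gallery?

Atlas and Bravo and Comet and Delta and Echo together: Atlas ∪ Bravo ∪ Comet ∪ Delta ∪ Echo = {1, 2, 3, 4, 5, 6, 7, 8, 9, 10, 11, 12} — every gallery is covered.
No 4 of the 5 guard posts cover everything (all 5 combinations miss at least one gallery), so 5 is optimal.

5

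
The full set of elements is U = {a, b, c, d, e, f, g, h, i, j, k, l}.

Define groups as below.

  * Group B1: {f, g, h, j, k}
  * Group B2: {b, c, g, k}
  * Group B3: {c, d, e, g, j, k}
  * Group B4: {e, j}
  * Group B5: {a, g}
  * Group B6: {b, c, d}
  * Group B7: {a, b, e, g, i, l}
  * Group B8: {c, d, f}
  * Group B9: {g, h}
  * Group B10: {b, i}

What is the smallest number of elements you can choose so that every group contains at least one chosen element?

Take T = {c, e, g, i}. Each listed group contains at least one of these, so T is a hitting set of size 4.
The groups B4, B5, B8, B10 are pairwise disjoint, so any hitting set needs a separate element for each — at least 4. Hence 4 is optimal.

4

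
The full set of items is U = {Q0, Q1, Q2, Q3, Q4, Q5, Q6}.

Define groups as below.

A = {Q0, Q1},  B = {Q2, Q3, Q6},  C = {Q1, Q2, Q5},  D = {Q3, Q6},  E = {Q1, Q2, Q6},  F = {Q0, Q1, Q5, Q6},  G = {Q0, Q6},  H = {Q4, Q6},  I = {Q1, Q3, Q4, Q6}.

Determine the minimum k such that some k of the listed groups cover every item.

3

C and G and I together: C ∪ G ∪ I = {Q0, Q1, Q2, Q3, Q4, Q5, Q6} — every item is covered.
No 2 of the 9 groups cover everything (all 36 combinations miss at least one item), so 3 is optimal.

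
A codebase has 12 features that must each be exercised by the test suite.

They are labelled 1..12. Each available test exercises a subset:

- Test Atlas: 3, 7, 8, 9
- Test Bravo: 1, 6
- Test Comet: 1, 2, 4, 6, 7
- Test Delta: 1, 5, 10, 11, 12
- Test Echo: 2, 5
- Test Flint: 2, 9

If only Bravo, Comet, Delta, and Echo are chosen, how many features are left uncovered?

3

Union of Bravo, Comet, Delta, Echo = {1, 2, 4, 5, 6, 7, 10, 11, 12}.
Not covered: 3, 8, 9 — 3 features.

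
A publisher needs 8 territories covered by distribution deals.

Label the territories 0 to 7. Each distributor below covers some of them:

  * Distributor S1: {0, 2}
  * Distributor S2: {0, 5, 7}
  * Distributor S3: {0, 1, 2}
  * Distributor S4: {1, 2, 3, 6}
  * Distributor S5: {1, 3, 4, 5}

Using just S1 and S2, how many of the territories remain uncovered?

Union of S1, S2 = {0, 2, 5, 7}.
Not covered: 1, 3, 4, 6 — 4 territories.

4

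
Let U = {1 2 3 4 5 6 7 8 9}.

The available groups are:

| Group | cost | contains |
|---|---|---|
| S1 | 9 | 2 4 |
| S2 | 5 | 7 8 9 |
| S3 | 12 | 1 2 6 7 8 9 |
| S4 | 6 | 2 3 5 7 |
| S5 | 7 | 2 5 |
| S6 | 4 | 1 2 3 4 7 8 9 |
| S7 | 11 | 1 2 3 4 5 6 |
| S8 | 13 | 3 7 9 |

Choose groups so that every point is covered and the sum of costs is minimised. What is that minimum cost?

15

S6, S7 together cover every point (S6 ∪ S7 = {1, 2, 3, 4, 5, 6, 7, 8, 9}); total cost 4 + 11 = 15.
No covering selection has total cost below 15.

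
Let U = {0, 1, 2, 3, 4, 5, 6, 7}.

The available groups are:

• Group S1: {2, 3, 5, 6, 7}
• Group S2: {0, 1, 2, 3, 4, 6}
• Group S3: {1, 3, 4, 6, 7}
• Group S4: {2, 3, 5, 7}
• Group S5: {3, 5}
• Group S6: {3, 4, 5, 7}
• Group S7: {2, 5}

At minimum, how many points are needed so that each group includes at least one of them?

2

H = {2, 3} meets every group (each contains at least one member of H), and |H| = 2.
The groups S3, S7 are pairwise disjoint, so any hitting set needs a separate point for each — at least 2. Hence 2 is optimal.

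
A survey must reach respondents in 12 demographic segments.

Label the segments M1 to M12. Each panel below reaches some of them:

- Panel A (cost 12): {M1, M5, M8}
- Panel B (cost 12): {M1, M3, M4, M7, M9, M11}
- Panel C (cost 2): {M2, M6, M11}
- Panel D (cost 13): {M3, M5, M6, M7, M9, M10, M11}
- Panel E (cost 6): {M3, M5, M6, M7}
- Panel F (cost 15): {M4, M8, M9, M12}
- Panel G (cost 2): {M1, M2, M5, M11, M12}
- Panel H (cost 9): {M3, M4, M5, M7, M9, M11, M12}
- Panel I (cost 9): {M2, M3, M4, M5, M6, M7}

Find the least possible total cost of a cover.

30

D, F, G together cover every segment (D ∪ F ∪ G = {M1, M2, M3, M4, M5, M6, M7, M8, M9, M10, M11, M12}); total cost 13 + 15 + 2 = 30.
The greedy pick G, C, H, A, D costs 38; no covering selection beats 30.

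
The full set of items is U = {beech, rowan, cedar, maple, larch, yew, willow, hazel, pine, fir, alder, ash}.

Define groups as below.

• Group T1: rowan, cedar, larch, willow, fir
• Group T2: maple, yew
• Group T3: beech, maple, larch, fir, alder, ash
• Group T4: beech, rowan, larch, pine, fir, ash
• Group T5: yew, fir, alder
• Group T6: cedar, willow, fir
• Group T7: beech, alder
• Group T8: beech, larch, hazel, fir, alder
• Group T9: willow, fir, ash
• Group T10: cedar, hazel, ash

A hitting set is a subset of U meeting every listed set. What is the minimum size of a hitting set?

4

H = {maple, willow, alder, ash} meets every group (each contains at least one member of H), and |H| = 4.
No choice of 3 items meets every group, so 4 is the minimum.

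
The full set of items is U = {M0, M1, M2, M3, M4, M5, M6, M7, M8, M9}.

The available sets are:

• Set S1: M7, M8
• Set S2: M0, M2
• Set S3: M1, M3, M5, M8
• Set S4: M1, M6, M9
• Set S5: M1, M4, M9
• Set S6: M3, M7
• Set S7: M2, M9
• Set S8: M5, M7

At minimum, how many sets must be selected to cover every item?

S1, S2, S3, S4, and S5 cover everything between them: the union {M0, M1, M2, M3, M4, M5, M6, M7, M8, M9} is all of U.
No 4 of the 8 sets cover everything (all 70 combinations miss at least one item), so 5 is optimal.

5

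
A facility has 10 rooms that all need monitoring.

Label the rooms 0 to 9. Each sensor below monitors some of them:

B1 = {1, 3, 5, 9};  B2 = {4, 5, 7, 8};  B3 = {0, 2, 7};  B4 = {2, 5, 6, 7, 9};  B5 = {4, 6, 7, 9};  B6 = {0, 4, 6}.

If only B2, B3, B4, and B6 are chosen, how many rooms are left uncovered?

Union of B2, B3, B4, B6 = {0, 2, 4, 5, 6, 7, 8, 9}.
Not covered: 1, 3 — 2 rooms.

2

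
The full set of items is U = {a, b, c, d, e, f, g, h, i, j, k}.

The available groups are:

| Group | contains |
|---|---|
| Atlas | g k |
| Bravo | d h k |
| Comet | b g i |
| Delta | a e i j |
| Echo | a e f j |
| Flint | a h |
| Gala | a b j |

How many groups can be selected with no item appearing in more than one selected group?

Bravo, Comet, Echo are pairwise disjoint (Bravo={d,h,k}; Comet={b,g,i}; Echo={a,e,f,j}).
Every remaining group overlaps one of these, and no 4 of the listed groups are pairwise disjoint, so 3 is the maximum.

3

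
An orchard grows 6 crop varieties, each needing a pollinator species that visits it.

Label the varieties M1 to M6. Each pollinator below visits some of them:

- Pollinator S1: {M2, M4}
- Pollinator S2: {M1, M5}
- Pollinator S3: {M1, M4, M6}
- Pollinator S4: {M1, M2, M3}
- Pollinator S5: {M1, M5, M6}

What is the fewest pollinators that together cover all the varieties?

Take {S1, S4, S5}. Their union is {M1, M2, M3, M4, M5, M6}, which is all 6 varieties.
Only S4 contains M3, so S4 is forced; the remaining 3 varieties need at least 2 more pollinators (each remaining pollinator adds at most 2) — so at least 3 pollinators are needed, and 3 is optimal.

3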